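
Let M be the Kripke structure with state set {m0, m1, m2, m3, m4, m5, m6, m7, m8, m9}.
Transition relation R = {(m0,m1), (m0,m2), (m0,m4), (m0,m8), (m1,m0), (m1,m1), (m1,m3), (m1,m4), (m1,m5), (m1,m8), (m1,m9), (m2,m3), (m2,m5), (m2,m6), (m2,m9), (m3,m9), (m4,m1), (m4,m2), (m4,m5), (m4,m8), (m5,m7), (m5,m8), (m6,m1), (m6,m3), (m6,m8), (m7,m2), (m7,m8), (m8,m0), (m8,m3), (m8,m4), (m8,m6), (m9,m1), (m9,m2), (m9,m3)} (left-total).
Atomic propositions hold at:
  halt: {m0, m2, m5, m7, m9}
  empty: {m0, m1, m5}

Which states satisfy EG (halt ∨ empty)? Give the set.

Sat(halt ∨ empty) = {m0, m1, m2, m5, m7, m9}
EG (halt ∨ empty): greatest fixpoint, start Z0 = {m0, m1, m2, m5, m7, m9}, keep only states in Sat with some successor in Z. Already a fixed point.
Sat(EG (halt ∨ empty)) = {m0, m1, m2, m5, m7, m9}

{m0, m1, m2, m5, m7, m9}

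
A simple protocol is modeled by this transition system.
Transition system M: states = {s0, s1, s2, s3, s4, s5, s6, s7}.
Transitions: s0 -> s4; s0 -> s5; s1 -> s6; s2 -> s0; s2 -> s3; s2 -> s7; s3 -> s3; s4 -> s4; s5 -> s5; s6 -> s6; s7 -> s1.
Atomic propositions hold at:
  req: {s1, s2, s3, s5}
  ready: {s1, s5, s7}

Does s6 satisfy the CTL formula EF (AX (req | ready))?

Sat(req | ready) = {s1, s2, s3, s5, s7}
Sat(AX (req | ready)) = {s : every successor in {s1, s2, s3, s5, s7}} = {s3, s5, s7}
EF (AX (req | ready)): least fixpoint, start Z0 = {s3, s5, s7}, add states with some successor in Z. Z1 = {s0, s2, s3, s5, s7}; fixed.
Sat(EF (AX (req | ready))) = {s0, s2, s3, s5, s7}
s6 ∉ Sat(EF (AX (req | ready))) = {s0, s2, s3, s5, s7}, so the formula does not hold at s6.

No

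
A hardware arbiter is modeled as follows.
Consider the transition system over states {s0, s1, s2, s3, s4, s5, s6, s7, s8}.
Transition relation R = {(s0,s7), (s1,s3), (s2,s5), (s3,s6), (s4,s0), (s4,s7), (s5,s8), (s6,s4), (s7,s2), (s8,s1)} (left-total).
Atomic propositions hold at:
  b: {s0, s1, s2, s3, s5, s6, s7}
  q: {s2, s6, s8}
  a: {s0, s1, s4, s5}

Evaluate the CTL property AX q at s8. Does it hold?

Sat(AX q) = {s : every successor in {s2, s6, s8}} = {s3, s5, s7}
s8 ∉ Sat(AX q) = {s3, s5, s7}, so the formula does not hold at s8.

No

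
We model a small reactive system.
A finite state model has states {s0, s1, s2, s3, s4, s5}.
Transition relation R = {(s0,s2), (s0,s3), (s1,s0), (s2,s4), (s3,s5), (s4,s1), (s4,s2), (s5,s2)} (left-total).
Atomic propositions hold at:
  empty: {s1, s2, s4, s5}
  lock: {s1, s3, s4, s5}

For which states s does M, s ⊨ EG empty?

EG empty: greatest fixpoint, start Z0 = {s1, s2, s4, s5}, keep only states in Sat with some successor in Z. Z1 = {s2, s4, s5}; fixed.
Sat(EG empty) = {s2, s4, s5}

{s2, s4, s5}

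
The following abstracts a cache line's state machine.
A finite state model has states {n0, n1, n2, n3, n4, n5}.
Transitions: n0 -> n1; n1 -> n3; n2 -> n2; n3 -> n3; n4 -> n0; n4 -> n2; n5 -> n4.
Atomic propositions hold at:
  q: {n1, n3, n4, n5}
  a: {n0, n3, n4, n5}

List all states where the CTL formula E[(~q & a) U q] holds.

{n0, n1, n3, n4, n5}

Sat(~q) = {n0, n2}
Sat(~q & a) = {n0}
E[(~q & a) U q]: least fixpoint, start Z0 = Sat(q) = {n1, n3, n4, n5}, add states in Sat(~q & a) with some successor in Z. Z1 = {n0, n1, n3, n4, n5}; fixed.
Sat(E[(~q & a) U q]) = {n0, n1, n3, n4, n5}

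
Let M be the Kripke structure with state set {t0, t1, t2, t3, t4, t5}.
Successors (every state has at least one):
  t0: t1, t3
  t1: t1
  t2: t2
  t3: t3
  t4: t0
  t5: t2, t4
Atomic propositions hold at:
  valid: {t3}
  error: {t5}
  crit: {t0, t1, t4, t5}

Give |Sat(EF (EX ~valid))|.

5

Sat(~valid) = {t0, t1, t2, t4, t5}
Sat(EX ~valid) = {s : some successor in {t0, t1, t2, t4, t5}} = {t0, t1, t2, t4, t5}
EF (EX ~valid): least fixpoint, start Z0 = {t0, t1, t2, t4, t5}, add states with some successor in Z. Already a fixed point.
Sat(EF (EX ~valid)) = {t0, t1, t2, t4, t5}
|Sat(EF (EX ~valid))| = |{t0, t1, t2, t4, t5}| = 5.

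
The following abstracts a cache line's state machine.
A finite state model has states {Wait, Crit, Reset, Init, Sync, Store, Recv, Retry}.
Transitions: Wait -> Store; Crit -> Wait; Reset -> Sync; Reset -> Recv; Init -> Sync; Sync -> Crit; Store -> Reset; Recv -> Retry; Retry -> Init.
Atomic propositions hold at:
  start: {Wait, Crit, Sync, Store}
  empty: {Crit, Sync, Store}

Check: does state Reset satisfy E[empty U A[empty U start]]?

A[empty U start]: least fixpoint, start Z0 = Sat(start) = {Wait, Crit, Sync, Store}, add states in Sat(empty) with every successor in Z. Already a fixed point.
Sat(A[empty U start]) = {Wait, Crit, Sync, Store}
E[empty U A[empty U start]]: least fixpoint, start Z0 = Sat(A[empty U start]) = {Wait, Crit, Sync, Store}, add states in Sat(empty) with some successor in Z. Already a fixed point.
Sat(E[empty U A[empty U start]]) = {Wait, Crit, Sync, Store}
Reset ∉ Sat(E[empty U A[empty U start]]) = {Wait, Crit, Sync, Store}, so the formula does not hold at Reset.

No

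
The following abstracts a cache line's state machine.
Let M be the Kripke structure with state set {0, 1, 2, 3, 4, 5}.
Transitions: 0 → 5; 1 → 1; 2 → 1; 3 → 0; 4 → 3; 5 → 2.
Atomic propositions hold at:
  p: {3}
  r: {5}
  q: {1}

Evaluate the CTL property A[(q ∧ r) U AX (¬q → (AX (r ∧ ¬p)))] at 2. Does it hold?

Yes

Sat(q ∧ r) = ∅
Sat(¬q) = {0, 2, 3, 4, 5}
Sat(¬p) = {0, 1, 2, 4, 5}
Sat(r ∧ ¬p) = {5}
Sat(AX (r ∧ ¬p)) = {s : every successor in {5}} = {0}
Sat(¬q → (AX (r ∧ ¬p))) = {0, 1}
Sat(AX (¬q → (AX (r ∧ ¬p)))) = {s : every successor in {0, 1}} = {1, 2, 3}
A[(q ∧ r) U AX (¬q → (AX (r ∧ ¬p)))]: least fixpoint, start Z0 = Sat(AX (¬q → (AX (r ∧ ¬p)))) = {1, 2, 3}, add states in Sat(q ∧ r) with every successor in Z. Already a fixed point.
Sat(A[(q ∧ r) U AX (¬q → (AX (r ∧ ¬p)))]) = {1, 2, 3}
2 ∈ Sat(A[(q ∧ r) U AX (¬q → (AX (r ∧ ¬p)))]) = {1, 2, 3}, so the formula holds at 2.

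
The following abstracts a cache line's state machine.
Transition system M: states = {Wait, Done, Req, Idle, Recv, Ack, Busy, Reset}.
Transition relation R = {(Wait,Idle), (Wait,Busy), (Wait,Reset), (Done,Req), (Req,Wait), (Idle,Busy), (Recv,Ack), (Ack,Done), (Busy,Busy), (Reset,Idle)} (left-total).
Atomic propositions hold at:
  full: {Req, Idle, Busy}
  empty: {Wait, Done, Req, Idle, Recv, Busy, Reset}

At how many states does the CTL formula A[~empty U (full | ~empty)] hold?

4

Sat(~empty) = {Ack}
Sat(full | ~empty) = {Req, Idle, Ack, Busy}
A[~empty U (full | ~empty)]: least fixpoint, start Z0 = Sat((full | ~empty)) = {Req, Idle, Ack, Busy}, add states in Sat(~empty) with every successor in Z. Already a fixed point.
Sat(A[~empty U (full | ~empty)]) = {Req, Idle, Ack, Busy}
|Sat(A[~empty U (full | ~empty)])| = |{Req, Idle, Ack, Busy}| = 4.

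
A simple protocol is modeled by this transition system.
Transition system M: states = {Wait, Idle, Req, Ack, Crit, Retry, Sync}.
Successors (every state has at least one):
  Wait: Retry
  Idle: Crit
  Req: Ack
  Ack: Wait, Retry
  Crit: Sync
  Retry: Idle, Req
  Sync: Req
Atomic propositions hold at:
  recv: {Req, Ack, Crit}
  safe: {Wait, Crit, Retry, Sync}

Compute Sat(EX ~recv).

Sat(~recv) = {Wait, Idle, Retry, Sync}
Sat(EX ~recv) = {s : some successor in {Wait, Idle, Retry, Sync}} = {Wait, Ack, Crit, Retry}

{Wait, Ack, Crit, Retry}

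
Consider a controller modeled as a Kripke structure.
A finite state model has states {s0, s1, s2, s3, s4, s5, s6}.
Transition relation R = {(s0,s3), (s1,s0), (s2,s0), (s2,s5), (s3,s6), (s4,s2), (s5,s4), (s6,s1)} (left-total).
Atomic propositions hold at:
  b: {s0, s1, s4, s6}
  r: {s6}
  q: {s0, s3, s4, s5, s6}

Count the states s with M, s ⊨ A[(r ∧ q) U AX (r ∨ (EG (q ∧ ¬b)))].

1

Sat(r ∧ q) = {s6}
Sat(¬b) = {s2, s3, s5}
Sat(q ∧ ¬b) = {s3, s5}
EG (q ∧ ¬b): greatest fixpoint, start Z0 = {s3, s5}, keep only states in Sat with some successor in Z. Z1 = ∅; fixed.
Sat(EG (q ∧ ¬b)) = ∅
Sat(r ∨ (EG (q ∧ ¬b))) = {s6}
Sat(AX (r ∨ (EG (q ∧ ¬b)))) = {s : every successor in {s6}} = {s3}
A[(r ∧ q) U AX (r ∨ (EG (q ∧ ¬b)))]: least fixpoint, start Z0 = Sat(AX (r ∨ (EG (q ∧ ¬b)))) = {s3}, add states in Sat(r ∧ q) with every successor in Z. Already a fixed point.
Sat(A[(r ∧ q) U AX (r ∨ (EG (q ∧ ¬b)))]) = {s3}
|Sat(A[(r ∧ q) U AX (r ∨ (EG (q ∧ ¬b)))])| = |{s3}| = 1.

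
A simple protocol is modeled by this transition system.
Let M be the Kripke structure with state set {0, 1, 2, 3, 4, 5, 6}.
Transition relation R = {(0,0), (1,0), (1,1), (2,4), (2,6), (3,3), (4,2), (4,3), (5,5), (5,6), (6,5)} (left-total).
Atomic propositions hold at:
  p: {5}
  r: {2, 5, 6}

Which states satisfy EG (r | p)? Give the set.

Sat(r | p) = {2, 5, 6}
EG (r | p): greatest fixpoint, start Z0 = {2, 5, 6}, keep only states in Sat with some successor in Z. Already a fixed point.
Sat(EG (r | p)) = {2, 5, 6}

{2, 5, 6}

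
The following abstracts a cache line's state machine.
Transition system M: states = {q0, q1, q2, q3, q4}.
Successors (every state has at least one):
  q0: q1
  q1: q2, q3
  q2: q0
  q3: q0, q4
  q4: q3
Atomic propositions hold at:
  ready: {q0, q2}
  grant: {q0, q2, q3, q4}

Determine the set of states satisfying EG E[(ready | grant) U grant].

Sat(ready | grant) = {q0, q2, q3, q4}
E[(ready | grant) U grant]: least fixpoint, start Z0 = Sat(grant) = {q0, q2, q3, q4}, add states in Sat(ready | grant) with some successor in Z. Already a fixed point.
Sat(E[(ready | grant) U grant]) = {q0, q2, q3, q4}
EG E[(ready | grant) U grant]: greatest fixpoint, start Z0 = {q0, q2, q3, q4}, keep only states in Sat with some successor in Z. Z1 = {q2, q3, q4}; Z2 = {q3, q4}; fixed.
Sat(EG E[(ready | grant) U grant]) = {q3, q4}

{q3, q4}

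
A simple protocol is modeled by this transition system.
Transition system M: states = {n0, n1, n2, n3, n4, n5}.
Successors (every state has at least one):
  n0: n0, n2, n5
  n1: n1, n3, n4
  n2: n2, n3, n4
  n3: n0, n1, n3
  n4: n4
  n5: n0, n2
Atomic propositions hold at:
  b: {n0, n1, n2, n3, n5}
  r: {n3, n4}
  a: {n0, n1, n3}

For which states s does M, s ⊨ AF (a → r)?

{n2, n3, n4, n5}

Sat(a → r) = {n2, n3, n4, n5}
AF (a → r): least fixpoint, start Z0 = {n2, n3, n4, n5}, add states with every successor in Z. Already a fixed point.
Sat(AF (a → r)) = {n2, n3, n4, n5}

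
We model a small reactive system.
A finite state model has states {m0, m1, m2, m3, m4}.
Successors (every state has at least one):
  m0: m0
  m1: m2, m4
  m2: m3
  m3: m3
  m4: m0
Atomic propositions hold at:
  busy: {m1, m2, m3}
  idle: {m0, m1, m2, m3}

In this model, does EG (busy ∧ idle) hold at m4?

No

Sat(busy ∧ idle) = {m1, m2, m3}
EG (busy ∧ idle): greatest fixpoint, start Z0 = {m1, m2, m3}, keep only states in Sat with some successor in Z. Already a fixed point.
Sat(EG (busy ∧ idle)) = {m1, m2, m3}
m4 ∉ Sat(EG (busy ∧ idle)) = {m1, m2, m3}, so the formula does not hold at m4.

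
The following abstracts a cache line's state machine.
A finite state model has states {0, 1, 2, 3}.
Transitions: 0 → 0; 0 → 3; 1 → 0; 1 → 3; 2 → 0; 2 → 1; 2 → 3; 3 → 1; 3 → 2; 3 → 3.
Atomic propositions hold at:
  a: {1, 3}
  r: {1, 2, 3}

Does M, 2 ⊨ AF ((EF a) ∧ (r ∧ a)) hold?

No

EF a: least fixpoint, start Z0 = {1, 3}, add states with some successor in Z. Z1 = {0, 1, 2, 3}; fixed.
Sat(EF a) = {0, 1, 2, 3}
Sat(r ∧ a) = {1, 3}
Sat((EF a) ∧ (r ∧ a)) = {1, 3}
AF ((EF a) ∧ (r ∧ a)): least fixpoint, start Z0 = {1, 3}, add states with every successor in Z. Already a fixed point.
Sat(AF ((EF a) ∧ (r ∧ a))) = {1, 3}
2 ∉ Sat(AF ((EF a) ∧ (r ∧ a))) = {1, 3}, so the formula does not hold at 2.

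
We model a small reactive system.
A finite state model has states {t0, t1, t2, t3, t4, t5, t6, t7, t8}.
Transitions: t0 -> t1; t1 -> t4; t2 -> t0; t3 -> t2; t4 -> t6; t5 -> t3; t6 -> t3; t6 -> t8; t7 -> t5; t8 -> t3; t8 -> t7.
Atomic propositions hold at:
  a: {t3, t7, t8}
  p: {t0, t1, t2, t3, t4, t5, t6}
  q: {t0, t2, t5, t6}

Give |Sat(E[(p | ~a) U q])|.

7

Sat(~a) = {t0, t1, t2, t4, t5, t6}
Sat(p | ~a) = {t0, t1, t2, t3, t4, t5, t6}
E[(p | ~a) U q]: least fixpoint, start Z0 = Sat(q) = {t0, t2, t5, t6}, add states in Sat(p | ~a) with some successor in Z. Z1 = {t0, t2, t3, t4, t5, t6}; Z2 = {t0, t1, t2, t3, t4, t5, t6}; fixed.
Sat(E[(p | ~a) U q]) = {t0, t1, t2, t3, t4, t5, t6}
|Sat(E[(p | ~a) U q])| = |{t0, t1, t2, t3, t4, t5, t6}| = 7.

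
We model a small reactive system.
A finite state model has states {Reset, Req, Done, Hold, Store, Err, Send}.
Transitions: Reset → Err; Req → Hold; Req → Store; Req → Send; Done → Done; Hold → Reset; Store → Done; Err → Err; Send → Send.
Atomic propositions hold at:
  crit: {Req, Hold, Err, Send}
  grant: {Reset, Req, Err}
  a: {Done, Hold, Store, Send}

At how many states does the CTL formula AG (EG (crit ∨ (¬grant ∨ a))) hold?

4

Sat(¬grant) = {Done, Hold, Store, Send}
Sat(¬grant ∨ a) = {Done, Hold, Store, Send}
Sat(crit ∨ (¬grant ∨ a)) = {Req, Done, Hold, Store, Err, Send}
EG (crit ∨ (¬grant ∨ a)): greatest fixpoint, start Z0 = {Req, Done, Hold, Store, Err, Send}, keep only states in Sat with some successor in Z. Z1 = {Req, Done, Store, Err, Send}; fixed.
Sat(EG (crit ∨ (¬grant ∨ a))) = {Req, Done, Store, Err, Send}
AG (EG (crit ∨ (¬grant ∨ a))): greatest fixpoint, start Z0 = {Req, Done, Store, Err, Send}, keep only states in Sat with every successor in Z. Z1 = {Done, Store, Err, Send}; fixed.
Sat(AG (EG (crit ∨ (¬grant ∨ a)))) = {Done, Store, Err, Send}
|Sat(AG (EG (crit ∨ (¬grant ∨ a))))| = |{Done, Store, Err, Send}| = 4.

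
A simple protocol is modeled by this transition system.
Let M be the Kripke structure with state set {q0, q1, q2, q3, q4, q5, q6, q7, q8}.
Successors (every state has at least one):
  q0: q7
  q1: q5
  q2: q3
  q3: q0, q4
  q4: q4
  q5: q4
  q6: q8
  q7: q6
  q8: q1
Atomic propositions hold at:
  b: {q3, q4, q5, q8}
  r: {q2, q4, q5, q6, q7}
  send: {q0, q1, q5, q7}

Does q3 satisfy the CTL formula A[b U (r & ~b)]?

Sat(~b) = {q0, q1, q2, q6, q7}
Sat(r & ~b) = {q2, q6, q7}
A[b U (r & ~b)]: least fixpoint, start Z0 = Sat((r & ~b)) = {q2, q6, q7}, add states in Sat(b) with every successor in Z. Already a fixed point.
Sat(A[b U (r & ~b)]) = {q2, q6, q7}
q3 ∉ Sat(A[b U (r & ~b)]) = {q2, q6, q7}, so the formula does not hold at q3.

No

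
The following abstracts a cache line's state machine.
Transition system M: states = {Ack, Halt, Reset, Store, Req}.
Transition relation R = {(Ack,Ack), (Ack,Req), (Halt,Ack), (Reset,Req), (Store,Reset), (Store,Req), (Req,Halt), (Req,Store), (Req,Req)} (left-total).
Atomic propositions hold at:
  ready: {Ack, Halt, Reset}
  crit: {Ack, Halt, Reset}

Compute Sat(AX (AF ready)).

{Halt}

AF ready: least fixpoint, start Z0 = {Ack, Halt, Reset}, add states with every successor in Z. Already a fixed point.
Sat(AF ready) = {Ack, Halt, Reset}
Sat(AX (AF ready)) = {s : every successor in {Ack, Halt, Reset}} = {Halt}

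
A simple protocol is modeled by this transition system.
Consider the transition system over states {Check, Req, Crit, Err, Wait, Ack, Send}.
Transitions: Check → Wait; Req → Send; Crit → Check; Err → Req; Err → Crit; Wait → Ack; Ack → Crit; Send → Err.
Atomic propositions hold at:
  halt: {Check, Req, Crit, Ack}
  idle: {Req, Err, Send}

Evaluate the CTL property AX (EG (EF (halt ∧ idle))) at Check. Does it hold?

No

Sat(halt ∧ idle) = {Req}
EF (halt ∧ idle): least fixpoint, start Z0 = {Req}, add states with some successor in Z. Z1 = {Req, Err}; Z2 = {Req, Err, Send}; fixed.
Sat(EF (halt ∧ idle)) = {Req, Err, Send}
EG (EF (halt ∧ idle)): greatest fixpoint, start Z0 = {Req, Err, Send}, keep only states in Sat with some successor in Z. Already a fixed point.
Sat(EG (EF (halt ∧ idle))) = {Req, Err, Send}
Sat(AX (EG (EF (halt ∧ idle)))) = {s : every successor in {Req, Err, Send}} = {Req, Send}
Check ∉ Sat(AX (EG (EF (halt ∧ idle)))) = {Req, Send}, so the formula does not hold at Check.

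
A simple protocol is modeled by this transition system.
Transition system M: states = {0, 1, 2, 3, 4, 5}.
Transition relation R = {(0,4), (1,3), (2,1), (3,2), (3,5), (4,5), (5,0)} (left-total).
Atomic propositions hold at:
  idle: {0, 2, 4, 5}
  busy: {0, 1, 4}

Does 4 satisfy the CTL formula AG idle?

Yes

AG idle: greatest fixpoint, start Z0 = {0, 2, 4, 5}, keep only states in Sat with every successor in Z. Z1 = {0, 4, 5}; fixed.
Sat(AG idle) = {0, 4, 5}
4 ∈ Sat(AG idle) = {0, 4, 5}, so the formula holds at 4.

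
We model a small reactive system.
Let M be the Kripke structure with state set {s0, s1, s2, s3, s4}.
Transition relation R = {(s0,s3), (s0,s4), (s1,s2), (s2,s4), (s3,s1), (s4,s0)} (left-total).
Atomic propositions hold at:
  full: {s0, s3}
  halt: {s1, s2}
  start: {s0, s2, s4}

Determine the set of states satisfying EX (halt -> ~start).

{s0, s2, s3, s4}

Sat(~start) = {s1, s3}
Sat(halt -> ~start) = {s0, s1, s3, s4}
Sat(EX (halt -> ~start)) = {s : some successor in {s0, s1, s3, s4}} = {s0, s2, s3, s4}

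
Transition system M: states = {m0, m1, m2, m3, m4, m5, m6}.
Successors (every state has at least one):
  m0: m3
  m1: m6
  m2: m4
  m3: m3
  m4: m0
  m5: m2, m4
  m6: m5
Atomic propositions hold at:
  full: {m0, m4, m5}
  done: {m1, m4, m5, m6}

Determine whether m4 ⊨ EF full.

EF full: least fixpoint, start Z0 = {m0, m4, m5}, add states with some successor in Z. Z1 = {m0, m2, m4, m5, m6}; Z2 = {m0, m1, m2, m4, m5, m6}; fixed.
Sat(EF full) = {m0, m1, m2, m4, m5, m6}
m4 ∈ Sat(EF full) = {m0, m1, m2, m4, m5, m6}, so the formula holds at m4.

Yes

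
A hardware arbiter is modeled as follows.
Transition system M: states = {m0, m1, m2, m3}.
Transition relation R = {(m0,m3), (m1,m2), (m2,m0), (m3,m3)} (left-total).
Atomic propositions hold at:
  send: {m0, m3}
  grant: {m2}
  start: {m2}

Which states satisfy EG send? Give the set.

EG send: greatest fixpoint, start Z0 = {m0, m3}, keep only states in Sat with some successor in Z. Already a fixed point.
Sat(EG send) = {m0, m3}

{m0, m3}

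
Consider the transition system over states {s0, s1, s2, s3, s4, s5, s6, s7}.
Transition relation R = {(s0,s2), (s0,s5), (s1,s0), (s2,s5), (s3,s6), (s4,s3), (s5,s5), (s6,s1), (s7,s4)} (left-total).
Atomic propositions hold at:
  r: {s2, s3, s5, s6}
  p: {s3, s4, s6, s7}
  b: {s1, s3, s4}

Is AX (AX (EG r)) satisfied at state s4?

EG r: greatest fixpoint, start Z0 = {s2, s3, s5, s6}, keep only states in Sat with some successor in Z. Z1 = {s2, s3, s5}; Z2 = {s2, s5}; fixed.
Sat(EG r) = {s2, s5}
Sat(AX (EG r)) = {s : every successor in {s2, s5}} = {s0, s2, s5}
Sat(AX (AX (EG r))) = {s : every successor in {s0, s2, s5}} = {s0, s1, s2, s5}
s4 ∉ Sat(AX (AX (EG r))) = {s0, s1, s2, s5}, so the formula does not hold at s4.

No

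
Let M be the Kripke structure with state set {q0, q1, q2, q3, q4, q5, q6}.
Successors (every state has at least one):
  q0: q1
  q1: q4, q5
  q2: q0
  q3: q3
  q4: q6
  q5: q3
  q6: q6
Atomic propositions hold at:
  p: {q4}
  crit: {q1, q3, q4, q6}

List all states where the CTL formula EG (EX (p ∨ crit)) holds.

{q0, q1, q3, q4, q5, q6}

Sat(p ∨ crit) = {q1, q3, q4, q6}
Sat(EX (p ∨ crit)) = {s : some successor in {q1, q3, q4, q6}} = {q0, q1, q3, q4, q5, q6}
EG (EX (p ∨ crit)): greatest fixpoint, start Z0 = {q0, q1, q3, q4, q5, q6}, keep only states in Sat with some successor in Z. Already a fixed point.
Sat(EG (EX (p ∨ crit))) = {q0, q1, q3, q4, q5, q6}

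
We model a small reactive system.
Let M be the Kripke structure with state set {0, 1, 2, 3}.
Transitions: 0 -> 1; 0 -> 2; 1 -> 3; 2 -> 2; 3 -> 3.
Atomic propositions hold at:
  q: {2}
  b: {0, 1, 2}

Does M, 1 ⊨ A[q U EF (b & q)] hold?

Sat(b & q) = {2}
EF (b & q): least fixpoint, start Z0 = {2}, add states with some successor in Z. Z1 = {0, 2}; fixed.
Sat(EF (b & q)) = {0, 2}
A[q U EF (b & q)]: least fixpoint, start Z0 = Sat(EF (b & q)) = {0, 2}, add states in Sat(q) with every successor in Z. Already a fixed point.
Sat(A[q U EF (b & q)]) = {0, 2}
1 ∉ Sat(A[q U EF (b & q)]) = {0, 2}, so the formula does not hold at 1.

No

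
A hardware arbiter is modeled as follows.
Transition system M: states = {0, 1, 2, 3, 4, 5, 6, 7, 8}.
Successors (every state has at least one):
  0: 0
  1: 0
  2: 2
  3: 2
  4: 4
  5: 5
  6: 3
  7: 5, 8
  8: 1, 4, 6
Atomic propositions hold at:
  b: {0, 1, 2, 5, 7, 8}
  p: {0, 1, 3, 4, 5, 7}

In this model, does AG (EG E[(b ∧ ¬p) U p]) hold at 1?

Sat(¬p) = {2, 6, 8}
Sat(b ∧ ¬p) = {2, 8}
E[(b ∧ ¬p) U p]: least fixpoint, start Z0 = Sat(p) = {0, 1, 3, 4, 5, 7}, add states in Sat(b ∧ ¬p) with some successor in Z. Z1 = {0, 1, 3, 4, 5, 7, 8}; fixed.
Sat(E[(b ∧ ¬p) U p]) = {0, 1, 3, 4, 5, 7, 8}
EG E[(b ∧ ¬p) U p]: greatest fixpoint, start Z0 = {0, 1, 3, 4, 5, 7, 8}, keep only states in Sat with some successor in Z. Z1 = {0, 1, 4, 5, 7, 8}; fixed.
Sat(EG E[(b ∧ ¬p) U p]) = {0, 1, 4, 5, 7, 8}
AG (EG E[(b ∧ ¬p) U p]): greatest fixpoint, start Z0 = {0, 1, 4, 5, 7, 8}, keep only states in Sat with every successor in Z. Z1 = {0, 1, 4, 5, 7}; Z2 = {0, 1, 4, 5}; fixed.
Sat(AG (EG E[(b ∧ ¬p) U p])) = {0, 1, 4, 5}
1 ∈ Sat(AG (EG E[(b ∧ ¬p) U p])) = {0, 1, 4, 5}, so the formula holds at 1.

Yes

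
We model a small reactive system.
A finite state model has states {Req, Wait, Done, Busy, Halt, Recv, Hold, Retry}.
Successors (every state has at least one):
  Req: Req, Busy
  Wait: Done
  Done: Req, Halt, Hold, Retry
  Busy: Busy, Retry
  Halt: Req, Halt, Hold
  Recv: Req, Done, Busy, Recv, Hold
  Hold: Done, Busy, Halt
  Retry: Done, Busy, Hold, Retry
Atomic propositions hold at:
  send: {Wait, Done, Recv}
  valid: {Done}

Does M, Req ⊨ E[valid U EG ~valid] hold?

Sat(~valid) = {Req, Wait, Busy, Halt, Recv, Hold, Retry}
EG ~valid: greatest fixpoint, start Z0 = {Req, Wait, Busy, Halt, Recv, Hold, Retry}, keep only states in Sat with some successor in Z. Z1 = {Req, Busy, Halt, Recv, Hold, Retry}; fixed.
Sat(EG ~valid) = {Req, Busy, Halt, Recv, Hold, Retry}
E[valid U EG ~valid]: least fixpoint, start Z0 = Sat(EG ~valid) = {Req, Busy, Halt, Recv, Hold, Retry}, add states in Sat(valid) with some successor in Z. Z1 = {Req, Done, Busy, Halt, Recv, Hold, Retry}; fixed.
Sat(E[valid U EG ~valid]) = {Req, Done, Busy, Halt, Recv, Hold, Retry}
Req ∈ Sat(E[valid U EG ~valid]) = {Req, Done, Busy, Halt, Recv, Hold, Retry}, so the formula holds at Req.

Yes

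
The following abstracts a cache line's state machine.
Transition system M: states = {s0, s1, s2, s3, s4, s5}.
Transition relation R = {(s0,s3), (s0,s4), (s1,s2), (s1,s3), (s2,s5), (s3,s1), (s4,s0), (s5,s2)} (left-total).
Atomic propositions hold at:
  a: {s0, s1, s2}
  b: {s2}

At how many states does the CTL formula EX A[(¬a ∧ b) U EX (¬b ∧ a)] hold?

2

Sat(¬a) = {s3, s4, s5}
Sat(¬a ∧ b) = ∅
Sat(¬b) = {s0, s1, s3, s4, s5}
Sat(¬b ∧ a) = {s0, s1}
Sat(EX (¬b ∧ a)) = {s : some successor in {s0, s1}} = {s3, s4}
A[(¬a ∧ b) U EX (¬b ∧ a)]: least fixpoint, start Z0 = Sat(EX (¬b ∧ a)) = {s3, s4}, add states in Sat(¬a ∧ b) with every successor in Z. Already a fixed point.
Sat(A[(¬a ∧ b) U EX (¬b ∧ a)]) = {s3, s4}
Sat(EX A[(¬a ∧ b) U EX (¬b ∧ a)]) = {s : some successor in {s3, s4}} = {s0, s1}
|Sat(EX A[(¬a ∧ b) U EX (¬b ∧ a)])| = |{s0, s1}| = 2.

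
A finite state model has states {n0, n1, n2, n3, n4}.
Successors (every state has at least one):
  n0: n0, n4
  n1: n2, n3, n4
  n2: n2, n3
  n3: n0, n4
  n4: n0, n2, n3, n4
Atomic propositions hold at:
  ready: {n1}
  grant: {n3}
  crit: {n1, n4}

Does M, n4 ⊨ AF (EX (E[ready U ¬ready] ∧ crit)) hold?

Sat(¬ready) = {n0, n2, n3, n4}
E[ready U ¬ready]: least fixpoint, start Z0 = Sat(¬ready) = {n0, n2, n3, n4}, add states in Sat(ready) with some successor in Z. Z1 = {n0, n1, n2, n3, n4}; fixed.
Sat(E[ready U ¬ready]) = {n0, n1, n2, n3, n4}
Sat(E[ready U ¬ready] ∧ crit) = {n1, n4}
Sat(EX (E[ready U ¬ready] ∧ crit)) = {s : some successor in {n1, n4}} = {n0, n1, n3, n4}
AF (EX (E[ready U ¬ready] ∧ crit)): least fixpoint, start Z0 = {n0, n1, n3, n4}, add states with every successor in Z. Already a fixed point.
Sat(AF (EX (E[ready U ¬ready] ∧ crit))) = {n0, n1, n3, n4}
n4 ∈ Sat(AF (EX (E[ready U ¬ready] ∧ crit))) = {n0, n1, n3, n4}, so the formula holds at n4.

Yes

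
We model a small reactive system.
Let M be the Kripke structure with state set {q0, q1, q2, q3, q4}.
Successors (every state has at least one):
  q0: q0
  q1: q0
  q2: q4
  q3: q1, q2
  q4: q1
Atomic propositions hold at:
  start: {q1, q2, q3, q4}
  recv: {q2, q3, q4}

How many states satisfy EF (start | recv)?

Sat(start | recv) = {q1, q2, q3, q4}
EF (start | recv): least fixpoint, start Z0 = {q1, q2, q3, q4}, add states with some successor in Z. Already a fixed point.
Sat(EF (start | recv)) = {q1, q2, q3, q4}
|Sat(EF (start | recv))| = |{q1, q2, q3, q4}| = 4.

4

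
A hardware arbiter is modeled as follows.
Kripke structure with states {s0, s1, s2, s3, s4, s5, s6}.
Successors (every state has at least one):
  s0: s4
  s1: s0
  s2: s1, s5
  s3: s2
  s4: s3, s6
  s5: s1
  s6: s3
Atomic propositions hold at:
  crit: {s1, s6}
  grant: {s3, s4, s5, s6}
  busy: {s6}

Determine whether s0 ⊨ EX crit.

Sat(EX crit) = {s : some successor in {s1, s6}} = {s2, s4, s5}
s0 ∉ Sat(EX crit) = {s2, s4, s5}, so the formula does not hold at s0.

No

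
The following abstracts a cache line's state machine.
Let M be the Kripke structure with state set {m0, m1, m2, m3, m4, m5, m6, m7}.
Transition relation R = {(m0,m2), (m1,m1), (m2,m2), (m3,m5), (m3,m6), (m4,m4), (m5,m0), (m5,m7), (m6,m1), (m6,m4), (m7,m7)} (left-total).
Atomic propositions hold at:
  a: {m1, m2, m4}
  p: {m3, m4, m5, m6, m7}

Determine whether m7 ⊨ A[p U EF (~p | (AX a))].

Sat(~p) = {m0, m1, m2}
Sat(AX a) = {s : every successor in {m1, m2, m4}} = {m0, m1, m2, m4, m6}
Sat(~p | (AX a)) = {m0, m1, m2, m4, m6}
EF (~p | (AX a)): least fixpoint, start Z0 = {m0, m1, m2, m4, m6}, add states with some successor in Z. Z1 = {m0, m1, m2, m3, m4, m5, m6}; fixed.
Sat(EF (~p | (AX a))) = {m0, m1, m2, m3, m4, m5, m6}
A[p U EF (~p | (AX a))]: least fixpoint, start Z0 = Sat(EF (~p | (AX a))) = {m0, m1, m2, m3, m4, m5, m6}, add states in Sat(p) with every successor in Z. Already a fixed point.
Sat(A[p U EF (~p | (AX a))]) = {m0, m1, m2, m3, m4, m5, m6}
m7 ∉ Sat(A[p U EF (~p | (AX a))]) = {m0, m1, m2, m3, m4, m5, m6}, so the formula does not hold at m7.

No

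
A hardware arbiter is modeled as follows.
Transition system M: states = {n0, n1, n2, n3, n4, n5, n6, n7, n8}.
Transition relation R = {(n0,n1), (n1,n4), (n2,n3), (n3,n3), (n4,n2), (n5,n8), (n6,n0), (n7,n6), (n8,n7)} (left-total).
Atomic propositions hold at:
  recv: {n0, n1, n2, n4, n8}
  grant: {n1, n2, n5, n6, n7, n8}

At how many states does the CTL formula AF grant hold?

8

AF grant: least fixpoint, start Z0 = {n1, n2, n5, n6, n7, n8}, add states with every successor in Z. Z1 = {n0, n1, n2, n4, n5, n6, n7, n8}; fixed.
Sat(AF grant) = {n0, n1, n2, n4, n5, n6, n7, n8}
|Sat(AF grant)| = |{n0, n1, n2, n4, n5, n6, n7, n8}| = 8.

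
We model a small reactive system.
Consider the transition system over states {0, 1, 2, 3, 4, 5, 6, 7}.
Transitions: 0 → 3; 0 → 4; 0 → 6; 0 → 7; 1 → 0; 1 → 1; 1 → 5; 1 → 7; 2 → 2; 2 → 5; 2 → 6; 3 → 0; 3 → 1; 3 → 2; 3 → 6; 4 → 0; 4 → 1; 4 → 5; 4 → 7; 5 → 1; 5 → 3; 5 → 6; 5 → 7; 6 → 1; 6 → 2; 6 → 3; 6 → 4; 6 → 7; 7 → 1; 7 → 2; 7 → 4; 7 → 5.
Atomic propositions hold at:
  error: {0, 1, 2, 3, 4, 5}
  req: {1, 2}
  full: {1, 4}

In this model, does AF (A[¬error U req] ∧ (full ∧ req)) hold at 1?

Sat(¬error) = {6, 7}
A[¬error U req]: least fixpoint, start Z0 = Sat(req) = {1, 2}, add states in Sat(¬error) with every successor in Z. Already a fixed point.
Sat(A[¬error U req]) = {1, 2}
Sat(full ∧ req) = {1}
Sat(A[¬error U req] ∧ (full ∧ req)) = {1}
AF (A[¬error U req] ∧ (full ∧ req)): least fixpoint, start Z0 = {1}, add states with every successor in Z. Already a fixed point.
Sat(AF (A[¬error U req] ∧ (full ∧ req))) = {1}
1 ∈ Sat(AF (A[¬error U req] ∧ (full ∧ req))) = {1}, so the formula holds at 1.

Yes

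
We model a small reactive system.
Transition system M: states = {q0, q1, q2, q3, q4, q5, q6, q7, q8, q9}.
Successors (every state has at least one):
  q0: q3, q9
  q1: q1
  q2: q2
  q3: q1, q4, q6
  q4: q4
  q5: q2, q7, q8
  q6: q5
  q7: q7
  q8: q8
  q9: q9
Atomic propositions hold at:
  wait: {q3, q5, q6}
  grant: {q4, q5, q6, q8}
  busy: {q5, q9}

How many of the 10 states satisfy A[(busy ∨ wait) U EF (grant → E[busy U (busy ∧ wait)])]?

8

Sat(busy ∨ wait) = {q3, q5, q6, q9}
Sat(busy ∧ wait) = {q5}
E[busy U (busy ∧ wait)]: least fixpoint, start Z0 = Sat((busy ∧ wait)) = {q5}, add states in Sat(busy) with some successor in Z. Already a fixed point.
Sat(E[busy U (busy ∧ wait)]) = {q5}
Sat(grant → E[busy U (busy ∧ wait)]) = {q0, q1, q2, q3, q5, q7, q9}
EF (grant → E[busy U (busy ∧ wait)]): least fixpoint, start Z0 = {q0, q1, q2, q3, q5, q7, q9}, add states with some successor in Z. Z1 = {q0, q1, q2, q3, q5, q6, q7, q9}; fixed.
Sat(EF (grant → E[busy U (busy ∧ wait)])) = {q0, q1, q2, q3, q5, q6, q7, q9}
A[(busy ∨ wait) U EF (grant → E[busy U (busy ∧ wait)])]: least fixpoint, start Z0 = Sat(EF (grant → E[busy U (busy ∧ wait)])) = {q0, q1, q2, q3, q5, q6, q7, q9}, add states in Sat(busy ∨ wait) with every successor in Z. Already a fixed point.
Sat(A[(busy ∨ wait) U EF (grant → E[busy U (busy ∧ wait)])]) = {q0, q1, q2, q3, q5, q6, q7, q9}
|Sat(A[(busy ∨ wait) U EF (grant → E[busy U (busy ∧ wait)])])| = |{q0, q1, q2, q3, q5, q6, q7, q9}| = 8.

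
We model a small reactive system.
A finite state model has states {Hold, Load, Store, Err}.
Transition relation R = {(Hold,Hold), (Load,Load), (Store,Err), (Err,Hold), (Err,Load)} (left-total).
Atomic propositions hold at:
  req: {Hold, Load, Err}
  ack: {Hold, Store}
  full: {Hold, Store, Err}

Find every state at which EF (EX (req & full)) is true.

Sat(req & full) = {Hold, Err}
Sat(EX (req & full)) = {s : some successor in {Hold, Err}} = {Hold, Store, Err}
EF (EX (req & full)): least fixpoint, start Z0 = {Hold, Store, Err}, add states with some successor in Z. Already a fixed point.
Sat(EF (EX (req & full))) = {Hold, Store, Err}

{Hold, Store, Err}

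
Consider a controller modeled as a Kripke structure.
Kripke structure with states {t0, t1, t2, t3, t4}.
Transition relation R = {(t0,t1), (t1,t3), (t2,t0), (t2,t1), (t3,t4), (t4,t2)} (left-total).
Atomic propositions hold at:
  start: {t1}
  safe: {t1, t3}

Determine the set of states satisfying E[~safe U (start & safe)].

Sat(~safe) = {t0, t2, t4}
Sat(start & safe) = {t1}
E[~safe U (start & safe)]: least fixpoint, start Z0 = Sat((start & safe)) = {t1}, add states in Sat(~safe) with some successor in Z. Z1 = {t0, t1, t2}; Z2 = {t0, t1, t2, t4}; fixed.
Sat(E[~safe U (start & safe)]) = {t0, t1, t2, t4}

{t0, t1, t2, t4}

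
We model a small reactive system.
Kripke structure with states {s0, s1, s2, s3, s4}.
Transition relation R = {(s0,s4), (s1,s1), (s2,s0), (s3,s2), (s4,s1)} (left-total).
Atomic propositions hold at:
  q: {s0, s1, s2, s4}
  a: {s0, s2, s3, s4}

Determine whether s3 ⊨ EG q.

No

EG q: greatest fixpoint, start Z0 = {s0, s1, s2, s4}, keep only states in Sat with some successor in Z. Already a fixed point.
Sat(EG q) = {s0, s1, s2, s4}
s3 ∉ Sat(EG q) = {s0, s1, s2, s4}, so the formula does not hold at s3.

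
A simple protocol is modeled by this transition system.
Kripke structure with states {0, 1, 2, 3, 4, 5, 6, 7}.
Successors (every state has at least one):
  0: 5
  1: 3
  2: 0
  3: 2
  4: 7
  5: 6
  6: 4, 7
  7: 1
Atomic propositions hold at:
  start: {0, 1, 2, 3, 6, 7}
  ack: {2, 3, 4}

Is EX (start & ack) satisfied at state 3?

Yes

Sat(start & ack) = {2, 3}
Sat(EX (start & ack)) = {s : some successor in {2, 3}} = {1, 3}
3 ∈ Sat(EX (start & ack)) = {1, 3}, so the formula holds at 3.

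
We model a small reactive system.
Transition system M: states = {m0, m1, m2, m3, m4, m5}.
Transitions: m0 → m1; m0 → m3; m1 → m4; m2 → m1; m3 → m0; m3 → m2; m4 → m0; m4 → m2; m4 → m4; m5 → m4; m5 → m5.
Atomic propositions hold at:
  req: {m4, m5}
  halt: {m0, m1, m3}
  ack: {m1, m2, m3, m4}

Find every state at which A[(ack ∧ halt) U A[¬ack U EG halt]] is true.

{m0, m3}

Sat(ack ∧ halt) = {m1, m3}
Sat(¬ack) = {m0, m5}
EG halt: greatest fixpoint, start Z0 = {m0, m1, m3}, keep only states in Sat with some successor in Z. Z1 = {m0, m3}; fixed.
Sat(EG halt) = {m0, m3}
A[¬ack U EG halt]: least fixpoint, start Z0 = Sat(EG halt) = {m0, m3}, add states in Sat(¬ack) with every successor in Z. Already a fixed point.
Sat(A[¬ack U EG halt]) = {m0, m3}
A[(ack ∧ halt) U A[¬ack U EG halt]]: least fixpoint, start Z0 = Sat(A[¬ack U EG halt]) = {m0, m3}, add states in Sat(ack ∧ halt) with every successor in Z. Already a fixed point.
Sat(A[(ack ∧ halt) U A[¬ack U EG halt]]) = {m0, m3}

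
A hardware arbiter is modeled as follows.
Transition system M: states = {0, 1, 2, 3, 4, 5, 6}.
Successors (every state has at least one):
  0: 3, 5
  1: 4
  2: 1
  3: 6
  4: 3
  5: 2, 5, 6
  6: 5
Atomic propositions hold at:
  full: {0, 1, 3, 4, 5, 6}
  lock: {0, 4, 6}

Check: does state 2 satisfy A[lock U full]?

No

A[lock U full]: least fixpoint, start Z0 = Sat(full) = {0, 1, 3, 4, 5, 6}, add states in Sat(lock) with every successor in Z. Already a fixed point.
Sat(A[lock U full]) = {0, 1, 3, 4, 5, 6}
2 ∉ Sat(A[lock U full]) = {0, 1, 3, 4, 5, 6}, so the formula does not hold at 2.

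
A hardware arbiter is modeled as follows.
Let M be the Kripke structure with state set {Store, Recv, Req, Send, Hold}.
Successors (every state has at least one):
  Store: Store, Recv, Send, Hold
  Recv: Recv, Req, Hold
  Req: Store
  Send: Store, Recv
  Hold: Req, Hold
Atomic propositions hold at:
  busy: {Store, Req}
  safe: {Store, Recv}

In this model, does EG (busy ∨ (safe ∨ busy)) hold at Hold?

No

Sat(safe ∨ busy) = {Store, Recv, Req}
Sat(busy ∨ (safe ∨ busy)) = {Store, Recv, Req}
EG (busy ∨ (safe ∨ busy)): greatest fixpoint, start Z0 = {Store, Recv, Req}, keep only states in Sat with some successor in Z. Already a fixed point.
Sat(EG (busy ∨ (safe ∨ busy))) = {Store, Recv, Req}
Hold ∉ Sat(EG (busy ∨ (safe ∨ busy))) = {Store, Recv, Req}, so the formula does not hold at Hold.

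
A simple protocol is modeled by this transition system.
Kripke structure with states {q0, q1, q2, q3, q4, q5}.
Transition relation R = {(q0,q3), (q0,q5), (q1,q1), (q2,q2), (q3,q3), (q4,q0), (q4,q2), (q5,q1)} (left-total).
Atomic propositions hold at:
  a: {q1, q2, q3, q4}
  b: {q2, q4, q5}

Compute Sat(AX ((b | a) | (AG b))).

Sat(b | a) = {q1, q2, q3, q4, q5}
AG b: greatest fixpoint, start Z0 = {q2, q4, q5}, keep only states in Sat with every successor in Z. Z1 = {q2}; fixed.
Sat(AG b) = {q2}
Sat((b | a) | (AG b)) = {q1, q2, q3, q4, q5}
Sat(AX ((b | a) | (AG b))) = {s : every successor in {q1, q2, q3, q4, q5}} = {q0, q1, q2, q3, q5}

{q0, q1, q2, q3, q5}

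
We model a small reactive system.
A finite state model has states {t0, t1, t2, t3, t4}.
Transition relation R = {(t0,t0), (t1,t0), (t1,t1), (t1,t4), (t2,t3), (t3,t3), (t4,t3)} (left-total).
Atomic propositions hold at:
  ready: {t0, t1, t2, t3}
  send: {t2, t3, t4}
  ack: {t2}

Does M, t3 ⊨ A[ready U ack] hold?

A[ready U ack]: least fixpoint, start Z0 = Sat(ack) = {t2}, add states in Sat(ready) with every successor in Z. Already a fixed point.
Sat(A[ready U ack]) = {t2}
t3 ∉ Sat(A[ready U ack]) = {t2}, so the formula does not hold at t3.

No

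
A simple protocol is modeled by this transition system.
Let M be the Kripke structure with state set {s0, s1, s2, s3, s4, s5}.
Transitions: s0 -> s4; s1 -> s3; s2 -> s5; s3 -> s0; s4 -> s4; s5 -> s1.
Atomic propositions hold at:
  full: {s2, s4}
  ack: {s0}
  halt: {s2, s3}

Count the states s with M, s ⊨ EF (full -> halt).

5

Sat(full -> halt) = {s0, s1, s2, s3, s5}
EF (full -> halt): least fixpoint, start Z0 = {s0, s1, s2, s3, s5}, add states with some successor in Z. Already a fixed point.
Sat(EF (full -> halt)) = {s0, s1, s2, s3, s5}
|Sat(EF (full -> halt))| = |{s0, s1, s2, s3, s5}| = 5.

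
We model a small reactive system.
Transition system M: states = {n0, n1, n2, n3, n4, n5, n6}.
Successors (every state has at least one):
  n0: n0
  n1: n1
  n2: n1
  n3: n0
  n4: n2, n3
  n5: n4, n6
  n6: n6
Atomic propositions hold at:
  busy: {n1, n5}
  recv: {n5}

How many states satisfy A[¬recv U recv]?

Sat(¬recv) = {n0, n1, n2, n3, n4, n6}
A[¬recv U recv]: least fixpoint, start Z0 = Sat(recv) = {n5}, add states in Sat(¬recv) with every successor in Z. Already a fixed point.
Sat(A[¬recv U recv]) = {n5}
|Sat(A[¬recv U recv])| = |{n5}| = 1.

1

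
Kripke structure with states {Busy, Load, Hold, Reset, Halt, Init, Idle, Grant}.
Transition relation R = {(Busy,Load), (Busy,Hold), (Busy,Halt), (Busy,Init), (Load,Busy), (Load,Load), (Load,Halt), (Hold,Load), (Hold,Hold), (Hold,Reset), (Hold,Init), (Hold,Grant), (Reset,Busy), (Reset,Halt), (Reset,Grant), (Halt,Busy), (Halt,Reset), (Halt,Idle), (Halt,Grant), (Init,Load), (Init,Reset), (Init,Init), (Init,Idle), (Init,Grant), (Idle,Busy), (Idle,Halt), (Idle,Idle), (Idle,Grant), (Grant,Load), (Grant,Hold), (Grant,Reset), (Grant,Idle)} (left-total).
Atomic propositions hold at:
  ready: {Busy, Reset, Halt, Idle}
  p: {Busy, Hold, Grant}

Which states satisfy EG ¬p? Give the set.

{Load, Reset, Halt, Init, Idle}

Sat(¬p) = {Load, Reset, Halt, Init, Idle}
EG ¬p: greatest fixpoint, start Z0 = {Load, Reset, Halt, Init, Idle}, keep only states in Sat with some successor in Z. Already a fixed point.
Sat(EG ¬p) = {Load, Reset, Halt, Init, Idle}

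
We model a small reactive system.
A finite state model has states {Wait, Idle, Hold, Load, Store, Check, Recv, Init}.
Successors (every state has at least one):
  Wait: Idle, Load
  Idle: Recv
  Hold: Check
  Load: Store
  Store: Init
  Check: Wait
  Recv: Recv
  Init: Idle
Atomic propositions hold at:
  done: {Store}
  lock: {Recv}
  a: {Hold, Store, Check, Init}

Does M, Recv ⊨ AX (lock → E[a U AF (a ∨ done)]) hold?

Sat(a ∨ done) = {Hold, Store, Check, Init}
AF (a ∨ done): least fixpoint, start Z0 = {Hold, Store, Check, Init}, add states with every successor in Z. Z1 = {Hold, Load, Store, Check, Init}; fixed.
Sat(AF (a ∨ done)) = {Hold, Load, Store, Check, Init}
E[a U AF (a ∨ done)]: least fixpoint, start Z0 = Sat(AF (a ∨ done)) = {Hold, Load, Store, Check, Init}, add states in Sat(a) with some successor in Z. Already a fixed point.
Sat(E[a U AF (a ∨ done)]) = {Hold, Load, Store, Check, Init}
Sat(lock → E[a U AF (a ∨ done)]) = {Wait, Idle, Hold, Load, Store, Check, Init}
Sat(AX (lock → E[a U AF (a ∨ done)])) = {s : every successor in {Wait, Idle, Hold, Load, Store, Check, Init}} = {Wait, Hold, Load, Store, Check, Init}
Recv ∉ Sat(AX (lock → E[a U AF (a ∨ done)])) = {Wait, Hold, Load, Store, Check, Init}, so the formula does not hold at Recv.

No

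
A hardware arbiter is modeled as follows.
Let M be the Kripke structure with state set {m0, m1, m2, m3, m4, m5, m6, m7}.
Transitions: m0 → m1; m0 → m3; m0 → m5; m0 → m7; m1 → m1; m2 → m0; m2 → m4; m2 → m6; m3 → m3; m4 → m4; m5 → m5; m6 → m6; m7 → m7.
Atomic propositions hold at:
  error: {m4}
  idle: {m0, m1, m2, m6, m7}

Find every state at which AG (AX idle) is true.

{m1, m6, m7}

Sat(AX idle) = {s : every successor in {m0, m1, m2, m6, m7}} = {m1, m6, m7}
AG (AX idle): greatest fixpoint, start Z0 = {m1, m6, m7}, keep only states in Sat with every successor in Z. Already a fixed point.
Sat(AG (AX idle)) = {m1, m6, m7}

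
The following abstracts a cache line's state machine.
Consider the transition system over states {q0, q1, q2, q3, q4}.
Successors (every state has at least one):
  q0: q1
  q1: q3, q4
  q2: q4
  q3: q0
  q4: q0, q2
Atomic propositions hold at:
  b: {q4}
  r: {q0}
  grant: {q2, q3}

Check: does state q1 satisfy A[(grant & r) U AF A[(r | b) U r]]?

No

Sat(grant & r) = ∅
Sat(r | b) = {q0, q4}
A[(r | b) U r]: least fixpoint, start Z0 = Sat(r) = {q0}, add states in Sat(r | b) with every successor in Z. Already a fixed point.
Sat(A[(r | b) U r]) = {q0}
AF A[(r | b) U r]: least fixpoint, start Z0 = {q0}, add states with every successor in Z. Z1 = {q0, q3}; fixed.
Sat(AF A[(r | b) U r]) = {q0, q3}
A[(grant & r) U AF A[(r | b) U r]]: least fixpoint, start Z0 = Sat(AF A[(r | b) U r]) = {q0, q3}, add states in Sat(grant & r) with every successor in Z. Already a fixed point.
Sat(A[(grant & r) U AF A[(r | b) U r]]) = {q0, q3}
q1 ∉ Sat(A[(grant & r) U AF A[(r | b) U r]]) = {q0, q3}, so the formula does not hold at q1.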